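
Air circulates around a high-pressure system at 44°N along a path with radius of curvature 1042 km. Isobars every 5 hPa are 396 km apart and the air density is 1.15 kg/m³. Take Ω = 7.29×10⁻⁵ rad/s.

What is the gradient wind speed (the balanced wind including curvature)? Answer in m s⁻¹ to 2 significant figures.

12 m s⁻¹

Coriolis parameter at 44°N:
f = 2Ω sin φ = 2 × 7.29×10⁻⁵ × sin 44° = 1.01×10⁻⁴ s⁻¹
Pressure gradient: |∂P/∂n| = 500 Pa / 396000 m = 1.26×10⁻³ Pa/m
Geostrophic speed: V_g = |∂P/∂n|/(fρ) = 1.26×10⁻³/(1.01×10⁻⁴ × 1.15) = 10.8 m/s
Around a high, pressure-gradient force acts outward with centrifugal, so Coriolis balances both:
fV = (1/ρ)|∂P/∂n| + V²/R  →  V² − fR·V + fR·V_g = 0
With fR = 1.01×10⁻⁴ × 1042×10³ m = 106 m/s:
V = [fR − √((fR)² − 4 fR V_g)]/2 = [106 − √(106² − 4×106×10.8)]/2 = 12.3 m/s
Supergeostrophic (V > V_g = 10.8 m/s), as expected around a high.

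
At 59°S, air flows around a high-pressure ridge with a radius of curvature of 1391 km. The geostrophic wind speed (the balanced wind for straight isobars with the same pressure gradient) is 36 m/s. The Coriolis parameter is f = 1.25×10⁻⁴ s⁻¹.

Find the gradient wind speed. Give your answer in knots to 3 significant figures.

Around a high, pressure-gradient force acts outward with centrifugal, so Coriolis balances both:
fV = (1/ρ)|∂P/∂n| + V²/R  →  V² − fR·V + fR·V_g = 0
With fR = 1.25×10⁻⁴ × 1391×10³ m = 174 m/s:
V = [fR − √((fR)² − 4 fR V_g)]/2 = [174 − √(174² − 4×174×36)]/2 = 50.9 m/s
Supergeostrophic (V > V_g = 36 m/s), as expected around a high.
Converting: 50.9 m/s × 1.944 = 98.9 knots

98.9 knots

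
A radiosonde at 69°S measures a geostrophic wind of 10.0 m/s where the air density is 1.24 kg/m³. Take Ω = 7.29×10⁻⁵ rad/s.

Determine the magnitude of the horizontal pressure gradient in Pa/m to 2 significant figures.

Coriolis parameter at 69°S:
f = 2Ω sin φ = 2 × 7.29×10⁻⁵ × sin 69° = 1.36×10⁻⁴ s⁻¹
Geostrophic balance rearranged: |∂P/∂n| = f ρ V_g
|∂P/∂n| = 1.36×10⁻⁴ × 1.24 × 10.0 = 1.69×10⁻³ Pa/m

1.7×10⁻³ Pa/m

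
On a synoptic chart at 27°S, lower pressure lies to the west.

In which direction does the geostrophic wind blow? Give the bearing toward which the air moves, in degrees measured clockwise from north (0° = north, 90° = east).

The pressure-gradient force points toward the west (bearing 270°).
Geostrophic balance: in the Southern Hemisphere the Coriolis force deflects motion to the left, so the geostrophic wind blows 90° to the left of the pressure-gradient force (low pressure on the right).
Rotating 270° by 90° counterclockwise gives 180° — the wind blows toward the south.

180°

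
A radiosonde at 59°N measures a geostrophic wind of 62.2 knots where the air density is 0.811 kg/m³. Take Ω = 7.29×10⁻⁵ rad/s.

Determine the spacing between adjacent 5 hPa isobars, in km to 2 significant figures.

150 km

Coriolis parameter at 59°N:
f = 2Ω sin φ = 2 × 7.29×10⁻⁵ × sin 59° = 1.25×10⁻⁴ s⁻¹
Wind speed in SI: 62.2 knots = 32.0 m/s
Geostrophic balance rearranged: |∂P/∂n| = f ρ V_g
|∂P/∂n| = 1.25×10⁻⁴ × 0.811 × 32.0 = 3.24×10⁻³ Pa/m
Isobar spacing: Δn = ΔP/|∂P/∂n| = 500 Pa / 3.24×10⁻³ Pa/m = 154169 m ≈ 150 km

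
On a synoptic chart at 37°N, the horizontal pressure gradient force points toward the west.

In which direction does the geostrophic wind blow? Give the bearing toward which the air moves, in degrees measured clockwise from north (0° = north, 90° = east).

The pressure-gradient force points toward the west (bearing 270°).
Geostrophic balance: in the Northern Hemisphere the Coriolis force deflects motion to the right, so the geostrophic wind blows 90° to the right of the pressure-gradient force (low pressure on the left).
Rotating 270° by 90° clockwise gives 000° — the wind blows toward the north.

000°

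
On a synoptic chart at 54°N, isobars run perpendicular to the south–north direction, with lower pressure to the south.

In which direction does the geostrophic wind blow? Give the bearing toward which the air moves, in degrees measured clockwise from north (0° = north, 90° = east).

270°

The pressure-gradient force points toward the south (bearing 180°).
Geostrophic balance: in the Northern Hemisphere the Coriolis force deflects motion to the right, so the geostrophic wind blows 90° to the right of the pressure-gradient force (low pressure on the left).
Rotating 180° by 90° clockwise gives 270° — the wind blows toward the west.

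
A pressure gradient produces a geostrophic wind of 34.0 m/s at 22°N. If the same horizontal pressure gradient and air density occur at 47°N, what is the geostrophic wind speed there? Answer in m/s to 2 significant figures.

17 m/s

With the same pressure gradient and density, V_g ∝ 1/f ∝ 1/sin φ.
V₂ = V₁ · sin φ₁ / sin φ₂ = 34.0 × sin 22° / sin 47°
V₂ = 34.0 × 0.3746/0.7314 = 17 m/s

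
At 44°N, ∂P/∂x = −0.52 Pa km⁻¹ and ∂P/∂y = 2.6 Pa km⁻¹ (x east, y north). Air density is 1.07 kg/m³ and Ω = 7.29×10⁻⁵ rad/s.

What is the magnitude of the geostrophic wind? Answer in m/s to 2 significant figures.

24 m/s

Coriolis parameter at 44°N:
f = 2Ω sin φ = 2 × 7.29×10⁻⁵ × sin 44° = 1.01×10⁻⁴ s⁻¹
Component geostrophic relations (x east, y north):
u_g = −(1/(fρ)) ∂P/∂y,  v_g = (1/(fρ)) ∂P/∂x
u_g = −(2.6×10⁻³)/(1.01×10⁻⁴ × 1.07) = −24.0 m/s;  v_g = (−0.52×10⁻³)/(1.01×10⁻⁴ × 1.07) = −4.80 m/s
|V_g| = √(u_g² + v_g²) = 24.5 m/s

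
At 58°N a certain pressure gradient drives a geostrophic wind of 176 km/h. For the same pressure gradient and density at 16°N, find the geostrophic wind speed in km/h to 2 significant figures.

540 km/h

With the same pressure gradient and density, V_g ∝ 1/f ∝ 1/sin φ.
V₂ = V₁ · sin φ₁ / sin φ₂ = 176 × sin 58° / sin 16°
V₂ = 176 × 0.8480/0.2756 = 540 km/h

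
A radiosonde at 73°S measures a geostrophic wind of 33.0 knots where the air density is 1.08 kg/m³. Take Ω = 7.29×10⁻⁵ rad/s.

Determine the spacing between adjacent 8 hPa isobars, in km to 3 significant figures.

Coriolis parameter at 73°S:
f = 2Ω sin φ = 2 × 7.29×10⁻⁵ × sin 73° = 1.39×10⁻⁴ s⁻¹
Wind speed in SI: 33.0 knots = 17.0 m/s
Geostrophic balance rearranged: |∂P/∂n| = f ρ V_g
|∂P/∂n| = 1.39×10⁻⁴ × 1.08 × 17.0 = 2.56×10⁻³ Pa/m
Isobar spacing: Δn = ΔP/|∂P/∂n| = 800 Pa / 2.56×10⁻³ Pa/m = 312939 m ≈ 313 km

313 km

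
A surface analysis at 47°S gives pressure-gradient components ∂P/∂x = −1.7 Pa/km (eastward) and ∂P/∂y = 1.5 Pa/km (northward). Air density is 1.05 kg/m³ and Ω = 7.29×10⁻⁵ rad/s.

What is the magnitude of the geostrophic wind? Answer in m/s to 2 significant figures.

20 m/s

Coriolis parameter at 47°S:
f = 2Ω sin φ = 2 × 7.29×10⁻⁵ × sin 47° = 1.07×10⁻⁴ s⁻¹
In the Southern Hemisphere f is negative: f = −1.07×10⁻⁴ s⁻¹.
Component geostrophic relations (x east, y north):
u_g = −(1/(fρ)) ∂P/∂y,  v_g = (1/(fρ)) ∂P/∂x
u_g = −(1.5×10⁻³)/(−1.07×10⁻⁴ × 1.05) = 13.4 m/s;  v_g = (−1.7×10⁻³)/(−1.07×10⁻⁴ × 1.05) = 15.2 m/s
|V_g| = √(u_g² + v_g²) = 20.2 m/s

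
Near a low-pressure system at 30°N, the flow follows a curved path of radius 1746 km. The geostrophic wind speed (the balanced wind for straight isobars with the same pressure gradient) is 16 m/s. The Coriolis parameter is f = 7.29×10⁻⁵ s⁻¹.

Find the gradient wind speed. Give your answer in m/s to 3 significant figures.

14.4 m/s

Around a low, centrifugal force acts outward with Coriolis, so pressure-gradient force balances both:
(1/ρ)|∂P/∂n| = fV + V²/R  →  V² + fR·V − fR·V_g = 0
With fR = 7.29×10⁻⁵ × 1746×10³ m = 127 m/s:
V = [−fR + √((fR)² + 4 fR V_g)]/2 = [−127 + √(127² + 4×127×16)]/2 = 14.4 m/s
Subgeostrophic (V < V_g = 16 m/s), as expected around a low.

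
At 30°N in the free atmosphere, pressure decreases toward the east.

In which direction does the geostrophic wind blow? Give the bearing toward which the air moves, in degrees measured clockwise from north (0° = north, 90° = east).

180°

The pressure-gradient force points toward the east (bearing 090°).
Geostrophic balance: in the Northern Hemisphere the Coriolis force deflects motion to the right, so the geostrophic wind blows 90° to the right of the pressure-gradient force (low pressure on the left).
Rotating 090° by 90° clockwise gives 180° — the wind blows toward the south.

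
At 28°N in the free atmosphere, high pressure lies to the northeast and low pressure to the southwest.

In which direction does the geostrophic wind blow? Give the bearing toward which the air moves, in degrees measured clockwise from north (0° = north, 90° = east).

315°

The pressure-gradient force points toward the southwest (bearing 225°).
Geostrophic balance: in the Northern Hemisphere the Coriolis force deflects motion to the right, so the geostrophic wind blows 90° to the right of the pressure-gradient force (low pressure on the left).
Rotating 225° by 90° clockwise gives 315° — the wind blows toward the northwest.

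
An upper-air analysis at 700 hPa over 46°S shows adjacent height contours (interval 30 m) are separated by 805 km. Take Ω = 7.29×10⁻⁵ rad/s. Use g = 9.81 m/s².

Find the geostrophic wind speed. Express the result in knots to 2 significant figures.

Coriolis parameter at 46°S:
f = 2Ω sin φ = 2 × 7.29×10⁻⁵ × sin 46° = 1.05×10⁻⁴ s⁻¹
Height gradient: |∂Z/∂n| = 30 m / 805000 m = 3.73×10⁻⁵
On a pressure surface, geostrophic balance gives V_g = (g/f)|∂Z/∂n|:
V_g = 9.81 × 3.73×10⁻⁵ / 1.05×10⁻⁴ = 3.49 m/s
Converting: 3.49 m/s × 1.944 = 6.8 knots

6.8 knots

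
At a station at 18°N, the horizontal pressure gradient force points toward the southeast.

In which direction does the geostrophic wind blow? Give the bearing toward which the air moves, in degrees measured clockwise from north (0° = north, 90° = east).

225°

The pressure-gradient force points toward the southeast (bearing 135°).
Geostrophic balance: in the Northern Hemisphere the Coriolis force deflects motion to the right, so the geostrophic wind blows 90° to the right of the pressure-gradient force (low pressure on the left).
Rotating 135° by 90° clockwise gives 225° — the wind blows toward the southwest.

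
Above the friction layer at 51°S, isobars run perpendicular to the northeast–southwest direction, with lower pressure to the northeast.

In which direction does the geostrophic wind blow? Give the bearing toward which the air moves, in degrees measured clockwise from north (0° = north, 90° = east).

315°

The pressure-gradient force points toward the northeast (bearing 045°).
Geostrophic balance: in the Southern Hemisphere the Coriolis force deflects motion to the left, so the geostrophic wind blows 90° to the left of the pressure-gradient force (low pressure on the right).
Rotating 045° by 90° counterclockwise gives 315° — the wind blows toward the northwest.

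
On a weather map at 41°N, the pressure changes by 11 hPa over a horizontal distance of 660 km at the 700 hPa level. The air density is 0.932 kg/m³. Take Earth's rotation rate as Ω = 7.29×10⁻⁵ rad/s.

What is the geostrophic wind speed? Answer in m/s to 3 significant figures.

18.7 m/s

Coriolis parameter at 41°N:
f = 2Ω sin φ = 2 × 7.29×10⁻⁵ × sin 41° = 9.57×10⁻⁵ s⁻¹
Pressure gradient: |∂P/∂n| = 1100 Pa / 660000 m = 1.67×10⁻³ Pa/m
Geostrophic balance (pressure-gradient force = Coriolis force):
V_g = (1/(fρ)) |∂P/∂n| = 1.67×10⁻³ / (9.57×10⁻⁵ × 0.932) = 18.7 m/s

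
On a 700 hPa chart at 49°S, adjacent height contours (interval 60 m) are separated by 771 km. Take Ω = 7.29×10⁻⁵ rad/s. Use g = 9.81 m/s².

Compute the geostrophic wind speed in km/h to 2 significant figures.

25 km/h

Coriolis parameter at 49°S:
f = 2Ω sin φ = 2 × 7.29×10⁻⁵ × sin 49° = 1.10×10⁻⁴ s⁻¹
Height gradient: |∂Z/∂n| = 60 m / 771000 m = 7.78×10⁻⁵
On a pressure surface, geostrophic balance gives V_g = (g/f)|∂Z/∂n|:
V_g = 9.81 × 7.78×10⁻⁵ / 1.10×10⁻⁴ = 6.94 m/s
Converting: 6.94 m/s × 3.6 = 25 km/h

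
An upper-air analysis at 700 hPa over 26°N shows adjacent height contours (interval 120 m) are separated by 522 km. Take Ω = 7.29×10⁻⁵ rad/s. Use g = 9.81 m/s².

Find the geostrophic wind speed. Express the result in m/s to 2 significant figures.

35 m/s

Coriolis parameter at 26°N:
f = 2Ω sin φ = 2 × 7.29×10⁻⁵ × sin 26° = 6.39×10⁻⁵ s⁻¹
Height gradient: |∂Z/∂n| = 120 m / 522000 m = 2.30×10⁻⁴
On a pressure surface, geostrophic balance gives V_g = (g/f)|∂Z/∂n|:
V_g = 9.81 × 2.30×10⁻⁴ / 6.39×10⁻⁵ = 35.3 m/s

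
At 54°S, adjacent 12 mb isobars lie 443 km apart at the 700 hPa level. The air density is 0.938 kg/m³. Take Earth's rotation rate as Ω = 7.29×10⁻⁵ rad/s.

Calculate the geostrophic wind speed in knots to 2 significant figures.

Coriolis parameter at 54°S:
f = 2Ω sin φ = 2 × 7.29×10⁻⁵ × sin 54° = 1.18×10⁻⁴ s⁻¹
Pressure gradient: |∂P/∂n| = 1200 Pa / 443000 m = 2.71×10⁻³ Pa/m
Geostrophic balance (pressure-gradient force = Coriolis force):
V_g = (1/(fρ)) |∂P/∂n| = 2.71×10⁻³ / (1.18×10⁻⁴ × 0.938) = 24.5 m/s
Converting: 24.5 m/s × 1.944 = 48 knots

48 knots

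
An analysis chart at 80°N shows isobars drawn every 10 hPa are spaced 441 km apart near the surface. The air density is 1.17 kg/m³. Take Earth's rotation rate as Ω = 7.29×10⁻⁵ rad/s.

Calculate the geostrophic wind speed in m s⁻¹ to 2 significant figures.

Coriolis parameter at 80°N:
f = 2Ω sin φ = 2 × 7.29×10⁻⁵ × sin 80° = 1.44×10⁻⁴ s⁻¹
Pressure gradient: |∂P/∂n| = 1000 Pa / 441000 m = 2.27×10⁻³ Pa/m
Geostrophic balance (pressure-gradient force = Coriolis force):
V_g = (1/(fρ)) |∂P/∂n| = 2.27×10⁻³ / (1.44×10⁻⁴ × 1.17) = 13.5 m/s

13 m s⁻¹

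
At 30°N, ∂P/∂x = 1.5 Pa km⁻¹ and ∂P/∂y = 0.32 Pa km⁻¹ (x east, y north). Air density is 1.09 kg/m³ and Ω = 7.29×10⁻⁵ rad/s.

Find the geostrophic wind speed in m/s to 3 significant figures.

19.3 m/s

Coriolis parameter at 30°N:
f = 2Ω sin φ = 2 × 7.29×10⁻⁵ × sin 30° = 7.29×10⁻⁵ s⁻¹
Component geostrophic relations (x east, y north):
u_g = −(1/(fρ)) ∂P/∂y,  v_g = (1/(fρ)) ∂P/∂x
u_g = −(0.32×10⁻³)/(7.29×10⁻⁵ × 1.09) = −4.03 m/s;  v_g = (1.5×10⁻³)/(7.29×10⁻⁵ × 1.09) = 18.9 m/s
|V_g| = √(u_g² + v_g²) = 19.3 m/s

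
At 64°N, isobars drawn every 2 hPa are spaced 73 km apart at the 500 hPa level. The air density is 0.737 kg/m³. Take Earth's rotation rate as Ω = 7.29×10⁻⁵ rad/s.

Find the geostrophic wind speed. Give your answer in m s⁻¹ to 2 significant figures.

28 m s⁻¹

Coriolis parameter at 64°N:
f = 2Ω sin φ = 2 × 7.29×10⁻⁵ × sin 64° = 1.31×10⁻⁴ s⁻¹
Pressure gradient: |∂P/∂n| = 200 Pa / 73000 m = 2.74×10⁻³ Pa/m
Geostrophic balance (pressure-gradient force = Coriolis force):
V_g = (1/(fρ)) |∂P/∂n| = 2.74×10⁻³ / (1.31×10⁻⁴ × 0.737) = 28.4 m/s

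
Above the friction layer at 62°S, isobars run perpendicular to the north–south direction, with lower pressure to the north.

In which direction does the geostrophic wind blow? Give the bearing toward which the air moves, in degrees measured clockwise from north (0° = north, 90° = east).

The pressure-gradient force points toward the north (bearing 000°).
Geostrophic balance: in the Southern Hemisphere the Coriolis force deflects motion to the left, so the geostrophic wind blows 90° to the left of the pressure-gradient force (low pressure on the right).
Rotating 000° by 90° counterclockwise gives 270° — the wind blows toward the west.

270°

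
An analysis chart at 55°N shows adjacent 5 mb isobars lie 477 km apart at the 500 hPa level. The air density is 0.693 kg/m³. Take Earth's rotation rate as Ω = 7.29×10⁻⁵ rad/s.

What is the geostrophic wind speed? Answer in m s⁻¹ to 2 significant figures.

Coriolis parameter at 55°N:
f = 2Ω sin φ = 2 × 7.29×10⁻⁵ × sin 55° = 1.19×10⁻⁴ s⁻¹
Pressure gradient: |∂P/∂n| = 500 Pa / 477000 m = 1.05×10⁻³ Pa/m
Geostrophic balance (pressure-gradient force = Coriolis force):
V_g = (1/(fρ)) |∂P/∂n| = 1.05×10⁻³ / (1.19×10⁻⁴ × 0.693) = 12.7 m/s

13 m s⁻¹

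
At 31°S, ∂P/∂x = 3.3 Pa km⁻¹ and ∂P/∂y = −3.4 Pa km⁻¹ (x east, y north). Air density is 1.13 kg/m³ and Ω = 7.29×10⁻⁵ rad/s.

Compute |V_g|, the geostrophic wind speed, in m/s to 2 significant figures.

56 m/s

Coriolis parameter at 31°S:
f = 2Ω sin φ = 2 × 7.29×10⁻⁵ × sin 31° = 7.51×10⁻⁵ s⁻¹
In the Southern Hemisphere f is negative: f = −7.51×10⁻⁵ s⁻¹.
Component geostrophic relations (x east, y north):
u_g = −(1/(fρ)) ∂P/∂y,  v_g = (1/(fρ)) ∂P/∂x
u_g = −(−3.4×10⁻³)/(−7.51×10⁻⁵ × 1.13) = −40.1 m/s;  v_g = (3.3×10⁻³)/(−7.51×10⁻⁵ × 1.13) = −38.9 m/s
|V_g| = √(u_g² + v_g²) = 55.8 m/s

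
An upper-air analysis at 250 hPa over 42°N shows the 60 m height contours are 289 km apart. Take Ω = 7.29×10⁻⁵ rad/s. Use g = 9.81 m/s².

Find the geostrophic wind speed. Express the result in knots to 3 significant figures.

40.6 knots

Coriolis parameter at 42°N:
f = 2Ω sin φ = 2 × 7.29×10⁻⁵ × sin 42° = 9.76×10⁻⁵ s⁻¹
Height gradient: |∂Z/∂n| = 60 m / 289000 m = 2.08×10⁻⁴
On a pressure surface, geostrophic balance gives V_g = (g/f)|∂Z/∂n|:
V_g = 9.81 × 2.08×10⁻⁴ / 9.76×10⁻⁵ = 20.9 m/s
Converting: 20.9 m/s × 1.944 = 40.6 knots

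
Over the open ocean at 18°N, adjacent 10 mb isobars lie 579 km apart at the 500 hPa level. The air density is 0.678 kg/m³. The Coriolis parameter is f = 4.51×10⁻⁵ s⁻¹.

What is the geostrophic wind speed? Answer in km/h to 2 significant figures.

200 km/h

Pressure gradient: |∂P/∂n| = 1000 Pa / 579000 m = 1.73×10⁻³ Pa/m
Geostrophic balance (pressure-gradient force = Coriolis force):
V_g = (1/(fρ)) |∂P/∂n| = 1.73×10⁻³ / (4.51×10⁻⁵ × 0.678) = 56.5 m/s
Converting: 56.5 m/s × 3.6 = 200 km/h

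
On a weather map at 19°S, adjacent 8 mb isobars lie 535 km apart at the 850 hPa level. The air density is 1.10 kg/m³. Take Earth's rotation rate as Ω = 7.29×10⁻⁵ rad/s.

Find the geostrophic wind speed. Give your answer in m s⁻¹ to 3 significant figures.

Coriolis parameter at 19°S:
f = 2Ω sin φ = 2 × 7.29×10⁻⁵ × sin 19° = 4.75×10⁻⁵ s⁻¹
Pressure gradient: |∂P/∂n| = 800 Pa / 535000 m = 1.50×10⁻³ Pa/m
Geostrophic balance (pressure-gradient force = Coriolis force):
V_g = (1/(fρ)) |∂P/∂n| = 1.50×10⁻³ / (4.75×10⁻⁵ × 1.10) = 28.6 m/s

28.6 m s⁻¹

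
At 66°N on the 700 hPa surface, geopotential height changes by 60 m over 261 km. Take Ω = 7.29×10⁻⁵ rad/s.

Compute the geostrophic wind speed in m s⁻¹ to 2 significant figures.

Coriolis parameter at 66°N:
f = 2Ω sin φ = 2 × 7.29×10⁻⁵ × sin 66° = 1.33×10⁻⁴ s⁻¹
Height gradient: |∂Z/∂n| = 60 m / 261000 m = 2.30×10⁻⁴
On a pressure surface, geostrophic balance gives V_g = (g/f)|∂Z/∂n|:
V_g = 9.81 × 2.30×10⁻⁴ / 1.33×10⁻⁴ = 16.9 m/s

17 m s⁻¹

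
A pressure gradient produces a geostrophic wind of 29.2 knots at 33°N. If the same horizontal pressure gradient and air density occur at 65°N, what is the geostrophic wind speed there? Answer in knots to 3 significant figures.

With the same pressure gradient and density, V_g ∝ 1/f ∝ 1/sin φ.
V₂ = V₁ · sin φ₁ / sin φ₂ = 29.2 × sin 33° / sin 65°
V₂ = 29.2 × 0.5446/0.9063 = 17.5 knots

17.5 knots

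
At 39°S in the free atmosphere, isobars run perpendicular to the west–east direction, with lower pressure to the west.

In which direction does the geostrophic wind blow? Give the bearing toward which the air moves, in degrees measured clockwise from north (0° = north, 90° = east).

180°

The pressure-gradient force points toward the west (bearing 270°).
Geostrophic balance: in the Southern Hemisphere the Coriolis force deflects motion to the left, so the geostrophic wind blows 90° to the left of the pressure-gradient force (low pressure on the right).
Rotating 270° by 90° counterclockwise gives 180° — the wind blows toward the south.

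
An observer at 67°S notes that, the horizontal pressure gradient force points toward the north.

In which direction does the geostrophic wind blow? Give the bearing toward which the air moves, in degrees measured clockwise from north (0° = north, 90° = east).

270°

The pressure-gradient force points toward the north (bearing 000°).
Geostrophic balance: in the Southern Hemisphere the Coriolis force deflects motion to the left, so the geostrophic wind blows 90° to the left of the pressure-gradient force (low pressure on the right).
Rotating 000° by 90° counterclockwise gives 270° — the wind blows toward the west.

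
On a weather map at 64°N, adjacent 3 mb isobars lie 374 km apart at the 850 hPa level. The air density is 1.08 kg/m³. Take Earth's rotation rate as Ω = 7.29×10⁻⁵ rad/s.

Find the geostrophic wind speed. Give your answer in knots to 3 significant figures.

11.0 knots

Coriolis parameter at 64°N:
f = 2Ω sin φ = 2 × 7.29×10⁻⁵ × sin 64° = 1.31×10⁻⁴ s⁻¹
Pressure gradient: |∂P/∂n| = 300 Pa / 374000 m = 8.02×10⁻⁴ Pa/m
Geostrophic balance (pressure-gradient force = Coriolis force):
V_g = (1/(fρ)) |∂P/∂n| = 8.02×10⁻⁴ / (1.31×10⁻⁴ × 1.08) = 5.67 m/s
Converting: 5.67 m/s × 1.944 = 11.0 knots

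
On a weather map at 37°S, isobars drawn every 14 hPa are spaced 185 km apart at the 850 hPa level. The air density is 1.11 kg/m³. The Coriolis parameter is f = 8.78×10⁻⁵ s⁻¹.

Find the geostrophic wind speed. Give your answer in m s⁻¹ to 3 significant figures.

77.6 m s⁻¹

Pressure gradient: |∂P/∂n| = 1400 Pa / 185000 m = 7.57×10⁻³ Pa/m
Geostrophic balance (pressure-gradient force = Coriolis force):
V_g = (1/(fρ)) |∂P/∂n| = 7.57×10⁻³ / (8.78×10⁻⁵ × 1.11) = 77.6 m/s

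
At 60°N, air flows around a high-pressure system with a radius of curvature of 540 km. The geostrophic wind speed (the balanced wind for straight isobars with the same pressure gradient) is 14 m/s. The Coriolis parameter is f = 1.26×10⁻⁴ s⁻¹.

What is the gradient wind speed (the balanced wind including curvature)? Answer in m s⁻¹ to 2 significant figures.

20 m s⁻¹

Around a high, pressure-gradient force acts outward with centrifugal, so Coriolis balances both:
fV = (1/ρ)|∂P/∂n| + V²/R  →  V² − fR·V + fR·V_g = 0
With fR = 1.26×10⁻⁴ × 540×10³ m = 68.0 m/s:
V = [fR − √((fR)² − 4 fR V_g)]/2 = [68.0 − √(68.0² − 4×68.0×14)]/2 = 19.7 m/s
Supergeostrophic (V > V_g = 14 m/s), as expected around a high.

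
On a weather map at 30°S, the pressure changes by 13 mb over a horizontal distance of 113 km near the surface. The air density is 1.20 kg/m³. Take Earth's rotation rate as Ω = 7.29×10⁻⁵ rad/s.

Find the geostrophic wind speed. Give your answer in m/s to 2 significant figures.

130 m/s

Coriolis parameter at 30°S:
f = 2Ω sin φ = 2 × 7.29×10⁻⁵ × sin 30° = 7.29×10⁻⁵ s⁻¹
Pressure gradient: |∂P/∂n| = 1300 Pa / 113000 m = 1.15×10⁻² Pa/m
Geostrophic balance (pressure-gradient force = Coriolis force):
V_g = (1/(fρ)) |∂P/∂n| = 1.15×10⁻² / (7.29×10⁻⁵ × 1.20) = 132 m/s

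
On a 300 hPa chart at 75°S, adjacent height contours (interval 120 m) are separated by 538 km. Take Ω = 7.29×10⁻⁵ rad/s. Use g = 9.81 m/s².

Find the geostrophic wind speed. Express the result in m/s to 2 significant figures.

Coriolis parameter at 75°S:
f = 2Ω sin φ = 2 × 7.29×10⁻⁵ × sin 75° = 1.41×10⁻⁴ s⁻¹
Height gradient: |∂Z/∂n| = 120 m / 538000 m = 2.23×10⁻⁴
On a pressure surface, geostrophic balance gives V_g = (g/f)|∂Z/∂n|:
V_g = 9.81 × 2.23×10⁻⁴ / 1.41×10⁻⁴ = 15.5 m/s

16 m/s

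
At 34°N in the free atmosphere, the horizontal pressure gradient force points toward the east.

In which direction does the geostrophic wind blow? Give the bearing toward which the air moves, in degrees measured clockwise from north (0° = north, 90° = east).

The pressure-gradient force points toward the east (bearing 090°).
Geostrophic balance: in the Northern Hemisphere the Coriolis force deflects motion to the right, so the geostrophic wind blows 90° to the right of the pressure-gradient force (low pressure on the left).
Rotating 090° by 90° clockwise gives 180° — the wind blows toward the south.

180°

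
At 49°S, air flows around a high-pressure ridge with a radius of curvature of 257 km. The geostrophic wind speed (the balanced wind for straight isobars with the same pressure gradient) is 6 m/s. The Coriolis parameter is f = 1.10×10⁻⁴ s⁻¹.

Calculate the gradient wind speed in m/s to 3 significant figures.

Around a high, pressure-gradient force acts outward with centrifugal, so Coriolis balances both:
fV = (1/ρ)|∂P/∂n| + V²/R  →  V² − fR·V + fR·V_g = 0
With fR = 1.10×10⁻⁴ × 257×10³ m = 28.3 m/s:
V = [fR − √((fR)² − 4 fR V_g)]/2 = [28.3 − √(28.3² − 4×28.3×6)]/2 = 8.64 m/s
Supergeostrophic (V > V_g = 6 m/s), as expected around a high.

8.64 m/s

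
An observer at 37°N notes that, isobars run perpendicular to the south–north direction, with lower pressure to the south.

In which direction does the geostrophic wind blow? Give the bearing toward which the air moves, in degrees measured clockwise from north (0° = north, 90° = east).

The pressure-gradient force points toward the south (bearing 180°).
Geostrophic balance: in the Northern Hemisphere the Coriolis force deflects motion to the right, so the geostrophic wind blows 90° to the right of the pressure-gradient force (low pressure on the left).
Rotating 180° by 90° clockwise gives 270° — the wind blows toward the west.

270°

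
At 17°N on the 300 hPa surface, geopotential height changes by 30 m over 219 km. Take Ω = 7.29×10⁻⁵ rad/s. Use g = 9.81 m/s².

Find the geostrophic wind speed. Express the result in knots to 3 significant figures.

61.3 knots

Coriolis parameter at 17°N:
f = 2Ω sin φ = 2 × 7.29×10⁻⁵ × sin 17° = 4.26×10⁻⁵ s⁻¹
Height gradient: |∂Z/∂n| = 30 m / 219000 m = 1.37×10⁻⁴
On a pressure surface, geostrophic balance gives V_g = (g/f)|∂Z/∂n|:
V_g = 9.81 × 1.37×10⁻⁴ / 4.26×10⁻⁵ = 31.5 m/s
Converting: 31.5 m/s × 1.944 = 61.3 knots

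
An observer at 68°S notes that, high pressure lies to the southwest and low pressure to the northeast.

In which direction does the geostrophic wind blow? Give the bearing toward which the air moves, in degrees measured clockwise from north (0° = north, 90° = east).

The pressure-gradient force points toward the northeast (bearing 045°).
Geostrophic balance: in the Southern Hemisphere the Coriolis force deflects motion to the left, so the geostrophic wind blows 90° to the left of the pressure-gradient force (low pressure on the right).
Rotating 045° by 90° counterclockwise gives 315° — the wind blows toward the northwest.

315°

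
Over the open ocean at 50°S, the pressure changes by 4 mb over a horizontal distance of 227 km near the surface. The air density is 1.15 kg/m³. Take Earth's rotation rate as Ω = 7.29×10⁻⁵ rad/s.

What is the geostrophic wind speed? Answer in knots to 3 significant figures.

26.7 knots

Coriolis parameter at 50°S:
f = 2Ω sin φ = 2 × 7.29×10⁻⁵ × sin 50° = 1.12×10⁻⁴ s⁻¹
Pressure gradient: |∂P/∂n| = 400 Pa / 227000 m = 1.76×10⁻³ Pa/m
Geostrophic balance (pressure-gradient force = Coriolis force):
V_g = (1/(fρ)) |∂P/∂n| = 1.76×10⁻³ / (1.12×10⁻⁴ × 1.15) = 13.7 m/s
Converting: 13.7 m/s × 1.944 = 26.7 knots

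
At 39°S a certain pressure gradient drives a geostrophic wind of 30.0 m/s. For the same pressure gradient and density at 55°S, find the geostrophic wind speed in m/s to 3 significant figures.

23.0 m/s

With the same pressure gradient and density, V_g ∝ 1/f ∝ 1/sin φ.
V₂ = V₁ · sin φ₁ / sin φ₂ = 30.0 × sin 39° / sin 55°
V₂ = 30.0 × 0.6293/0.8192 = 23.0 m/s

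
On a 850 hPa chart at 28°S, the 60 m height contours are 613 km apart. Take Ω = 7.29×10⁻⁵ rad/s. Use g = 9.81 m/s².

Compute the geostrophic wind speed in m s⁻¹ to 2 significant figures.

14 m s⁻¹

Coriolis parameter at 28°S:
f = 2Ω sin φ = 2 × 7.29×10⁻⁵ × sin 28° = 6.84×10⁻⁵ s⁻¹
Height gradient: |∂Z/∂n| = 60 m / 613000 m = 9.79×10⁻⁵
On a pressure surface, geostrophic balance gives V_g = (g/f)|∂Z/∂n|:
V_g = 9.81 × 9.79×10⁻⁵ / 6.84×10⁻⁵ = 14.0 m/s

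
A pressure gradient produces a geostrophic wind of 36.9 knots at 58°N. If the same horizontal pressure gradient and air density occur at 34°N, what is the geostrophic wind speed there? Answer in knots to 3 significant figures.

56.0 knots

With the same pressure gradient and density, V_g ∝ 1/f ∝ 1/sin φ.
V₂ = V₁ · sin φ₁ / sin φ₂ = 36.9 × sin 58° / sin 34°
V₂ = 36.9 × 0.8480/0.5592 = 56.0 knots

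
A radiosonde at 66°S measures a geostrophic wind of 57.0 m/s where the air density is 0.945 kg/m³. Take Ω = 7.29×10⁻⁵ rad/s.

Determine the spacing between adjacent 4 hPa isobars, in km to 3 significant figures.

55.8 km

Coriolis parameter at 66°S:
f = 2Ω sin φ = 2 × 7.29×10⁻⁵ × sin 66° = 1.33×10⁻⁴ s⁻¹
Geostrophic balance rearranged: |∂P/∂n| = f ρ V_g
|∂P/∂n| = 1.33×10⁻⁴ × 0.945 × 57.0 = 7.17×10⁻³ Pa/m
Isobar spacing: Δn = ΔP/|∂P/∂n| = 400 Pa / 7.17×10⁻³ Pa/m = 55753 m ≈ 55.8 km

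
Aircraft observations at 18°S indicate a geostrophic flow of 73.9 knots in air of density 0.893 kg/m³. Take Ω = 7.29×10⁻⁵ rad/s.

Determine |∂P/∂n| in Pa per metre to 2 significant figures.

Coriolis parameter at 18°S:
f = 2Ω sin φ = 2 × 7.29×10⁻⁵ × sin 18° = 4.51×10⁻⁵ s⁻¹
Wind speed in SI: 73.9 knots = 38.0 m/s
Geostrophic balance rearranged: |∂P/∂n| = f ρ V_g
|∂P/∂n| = 4.51×10⁻⁵ × 0.893 × 38.0 = 1.53×10⁻³ Pa/m

1.5×10⁻³ Pa/m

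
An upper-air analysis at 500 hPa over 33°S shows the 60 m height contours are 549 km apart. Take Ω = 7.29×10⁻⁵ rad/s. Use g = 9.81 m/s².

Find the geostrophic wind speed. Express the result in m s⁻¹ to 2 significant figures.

14 m s⁻¹

Coriolis parameter at 33°S:
f = 2Ω sin φ = 2 × 7.29×10⁻⁵ × sin 33° = 7.94×10⁻⁵ s⁻¹
Height gradient: |∂Z/∂n| = 60 m / 549000 m = 1.09×10⁻⁴
On a pressure surface, geostrophic balance gives V_g = (g/f)|∂Z/∂n|:
V_g = 9.81 × 1.09×10⁻⁴ / 7.94×10⁻⁵ = 13.5 m/s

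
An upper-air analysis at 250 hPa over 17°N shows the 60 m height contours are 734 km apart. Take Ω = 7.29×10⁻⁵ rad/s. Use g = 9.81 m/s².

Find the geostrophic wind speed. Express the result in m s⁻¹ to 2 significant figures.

Coriolis parameter at 17°N:
f = 2Ω sin φ = 2 × 7.29×10⁻⁵ × sin 17° = 4.26×10⁻⁵ s⁻¹
Height gradient: |∂Z/∂n| = 60 m / 734000 m = 8.17×10⁻⁵
On a pressure surface, geostrophic balance gives V_g = (g/f)|∂Z/∂n|:
V_g = 9.81 × 8.17×10⁻⁵ / 4.26×10⁻⁵ = 18.8 m/s

19 m s⁻¹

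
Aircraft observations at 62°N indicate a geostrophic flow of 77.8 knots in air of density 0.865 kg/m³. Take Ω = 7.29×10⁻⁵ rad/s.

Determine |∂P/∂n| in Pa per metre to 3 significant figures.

4.46×10⁻³ Pa/m

Coriolis parameter at 62°N:
f = 2Ω sin φ = 2 × 7.29×10⁻⁵ × sin 62° = 1.29×10⁻⁴ s⁻¹
Wind speed in SI: 77.8 knots = 40.0 m/s
Geostrophic balance rearranged: |∂P/∂n| = f ρ V_g
|∂P/∂n| = 1.29×10⁻⁴ × 0.865 × 40.0 = 4.46×10⁻³ Pa/m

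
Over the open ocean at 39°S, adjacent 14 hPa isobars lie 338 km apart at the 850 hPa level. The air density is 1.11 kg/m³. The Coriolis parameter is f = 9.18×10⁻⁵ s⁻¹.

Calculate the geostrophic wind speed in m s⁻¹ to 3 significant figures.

Pressure gradient: |∂P/∂n| = 1400 Pa / 338000 m = 4.14×10⁻³ Pa/m
Geostrophic balance (pressure-gradient force = Coriolis force):
V_g = (1/(fρ)) |∂P/∂n| = 4.14×10⁻³ / (9.18×10⁻⁵ × 1.11) = 40.6 m/s

40.6 m s⁻¹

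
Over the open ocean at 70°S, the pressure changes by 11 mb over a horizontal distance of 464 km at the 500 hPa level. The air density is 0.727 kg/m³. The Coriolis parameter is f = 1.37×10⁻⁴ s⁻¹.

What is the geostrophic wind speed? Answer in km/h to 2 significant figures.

Pressure gradient: |∂P/∂n| = 1100 Pa / 464000 m = 2.37×10⁻³ Pa/m
Geostrophic balance (pressure-gradient force = Coriolis force):
V_g = (1/(fρ)) |∂P/∂n| = 2.37×10⁻³ / (1.37×10⁻⁴ × 0.727) = 23.8 m/s
Converting: 23.8 m/s × 3.6 = 86 km/h

86 km/h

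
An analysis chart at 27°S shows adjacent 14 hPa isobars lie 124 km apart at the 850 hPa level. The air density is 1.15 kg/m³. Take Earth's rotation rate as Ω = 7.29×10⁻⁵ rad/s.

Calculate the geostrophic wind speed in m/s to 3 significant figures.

148 m/s

Coriolis parameter at 27°S:
f = 2Ω sin φ = 2 × 7.29×10⁻⁵ × sin 27° = 6.62×10⁻⁵ s⁻¹
Pressure gradient: |∂P/∂n| = 1400 Pa / 124000 m = 1.13×10⁻² Pa/m
Geostrophic balance (pressure-gradient force = Coriolis force):
V_g = (1/(fρ)) |∂P/∂n| = 1.13×10⁻² / (6.62×10⁻⁵ × 1.15) = 148 m/s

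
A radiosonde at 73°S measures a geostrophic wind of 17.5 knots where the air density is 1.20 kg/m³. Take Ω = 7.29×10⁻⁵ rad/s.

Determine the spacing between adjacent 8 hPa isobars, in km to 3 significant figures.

531 km

Coriolis parameter at 73°S:
f = 2Ω sin φ = 2 × 7.29×10⁻⁵ × sin 73° = 1.39×10⁻⁴ s⁻¹
Wind speed in SI: 17.5 knots = 9.00 m/s
Geostrophic balance rearranged: |∂P/∂n| = f ρ V_g
|∂P/∂n| = 1.39×10⁻⁴ × 1.20 × 9.00 = 1.51×10⁻³ Pa/m
Isobar spacing: Δn = ΔP/|∂P/∂n| = 800 Pa / 1.51×10⁻³ Pa/m = 531103 m ≈ 531 km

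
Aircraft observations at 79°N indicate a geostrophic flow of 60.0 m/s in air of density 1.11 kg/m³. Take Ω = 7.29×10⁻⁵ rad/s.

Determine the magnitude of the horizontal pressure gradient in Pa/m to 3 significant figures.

Coriolis parameter at 79°N:
f = 2Ω sin φ = 2 × 7.29×10⁻⁵ × sin 79° = 1.43×10⁻⁴ s⁻¹
Geostrophic balance rearranged: |∂P/∂n| = f ρ V_g
|∂P/∂n| = 1.43×10⁻⁴ × 1.11 × 60.0 = 9.53×10⁻³ Pa/m

9.53×10⁻³ Pa/m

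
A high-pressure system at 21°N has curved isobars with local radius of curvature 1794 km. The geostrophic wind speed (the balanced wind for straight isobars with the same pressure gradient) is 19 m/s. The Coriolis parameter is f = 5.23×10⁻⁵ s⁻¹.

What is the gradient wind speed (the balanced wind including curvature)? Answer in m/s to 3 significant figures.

Around a high, pressure-gradient force acts outward with centrifugal, so Coriolis balances both:
fV = (1/ρ)|∂P/∂n| + V²/R  →  V² − fR·V + fR·V_g = 0
With fR = 5.23×10⁻⁵ × 1794×10³ m = 93.8 m/s:
V = [fR − √((fR)² − 4 fR V_g)]/2 = [93.8 − √(93.8² − 4×93.8×19)]/2 = 26.5 m/s
Supergeostrophic (V > V_g = 19 m/s), as expected around a high.

26.5 m/s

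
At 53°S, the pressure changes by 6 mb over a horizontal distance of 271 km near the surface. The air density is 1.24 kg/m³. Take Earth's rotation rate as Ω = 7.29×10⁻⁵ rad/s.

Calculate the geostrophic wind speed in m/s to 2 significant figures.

Coriolis parameter at 53°S:
f = 2Ω sin φ = 2 × 7.29×10⁻⁵ × sin 53° = 1.16×10⁻⁴ s⁻¹
Pressure gradient: |∂P/∂n| = 600 Pa / 271000 m = 2.21×10⁻³ Pa/m
Geostrophic balance (pressure-gradient force = Coriolis force):
V_g = (1/(fρ)) |∂P/∂n| = 2.21×10⁻³ / (1.16×10⁻⁴ × 1.24) = 15.3 m/s

15 m/s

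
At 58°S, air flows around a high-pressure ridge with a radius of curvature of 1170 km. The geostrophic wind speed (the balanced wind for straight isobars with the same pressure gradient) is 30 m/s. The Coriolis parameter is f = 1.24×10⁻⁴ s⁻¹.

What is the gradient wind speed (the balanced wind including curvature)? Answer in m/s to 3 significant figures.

42.4 m/s

Around a high, pressure-gradient force acts outward with centrifugal, so Coriolis balances both:
fV = (1/ρ)|∂P/∂n| + V²/R  →  V² − fR·V + fR·V_g = 0
With fR = 1.24×10⁻⁴ × 1170×10³ m = 145 m/s:
V = [fR − √((fR)² − 4 fR V_g)]/2 = [145 − √(145² − 4×145×30)]/2 = 42.4 m/s
Supergeostrophic (V > V_g = 30 m/s), as expected around a high.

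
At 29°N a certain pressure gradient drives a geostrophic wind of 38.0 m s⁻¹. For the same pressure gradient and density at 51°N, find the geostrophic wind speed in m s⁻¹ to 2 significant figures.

With the same pressure gradient and density, V_g ∝ 1/f ∝ 1/sin φ.
V₂ = V₁ · sin φ₁ / sin φ₂ = 38.0 × sin 29° / sin 51°
V₂ = 38.0 × 0.4848/0.7771 = 24 m s⁻¹

24 m s⁻¹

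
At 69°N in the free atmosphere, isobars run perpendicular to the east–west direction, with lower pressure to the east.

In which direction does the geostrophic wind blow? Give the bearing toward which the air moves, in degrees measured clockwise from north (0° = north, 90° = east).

180°

The pressure-gradient force points toward the east (bearing 090°).
Geostrophic balance: in the Northern Hemisphere the Coriolis force deflects motion to the right, so the geostrophic wind blows 90° to the right of the pressure-gradient force (low pressure on the left).
Rotating 090° by 90° clockwise gives 180° — the wind blows toward the south.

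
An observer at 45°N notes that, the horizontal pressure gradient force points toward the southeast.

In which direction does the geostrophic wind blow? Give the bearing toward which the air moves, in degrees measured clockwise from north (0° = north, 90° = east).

The pressure-gradient force points toward the southeast (bearing 135°).
Geostrophic balance: in the Northern Hemisphere the Coriolis force deflects motion to the right, so the geostrophic wind blows 90° to the right of the pressure-gradient force (low pressure on the left).
Rotating 135° by 90° clockwise gives 225° — the wind blows toward the southwest.

225°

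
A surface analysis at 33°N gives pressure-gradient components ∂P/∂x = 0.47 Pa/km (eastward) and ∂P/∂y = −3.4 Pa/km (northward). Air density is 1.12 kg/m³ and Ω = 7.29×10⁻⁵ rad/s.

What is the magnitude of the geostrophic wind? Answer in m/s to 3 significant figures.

38.6 m/s

Coriolis parameter at 33°N:
f = 2Ω sin φ = 2 × 7.29×10⁻⁵ × sin 33° = 7.94×10⁻⁵ s⁻¹
Component geostrophic relations (x east, y north):
u_g = −(1/(fρ)) ∂P/∂y,  v_g = (1/(fρ)) ∂P/∂x
u_g = −(−3.4×10⁻³)/(7.94×10⁻⁵ × 1.12) = 38.2 m/s;  v_g = (0.47×10⁻³)/(7.94×10⁻⁵ × 1.12) = 5.28 m/s
|V_g| = √(u_g² + v_g²) = 38.6 m/s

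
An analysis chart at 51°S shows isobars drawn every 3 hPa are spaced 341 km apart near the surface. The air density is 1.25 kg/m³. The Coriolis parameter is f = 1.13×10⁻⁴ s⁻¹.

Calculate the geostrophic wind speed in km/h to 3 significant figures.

Pressure gradient: |∂P/∂n| = 300 Pa / 341000 m = 8.80×10⁻⁴ Pa/m
Geostrophic balance (pressure-gradient force = Coriolis force):
V_g = (1/(fρ)) |∂P/∂n| = 8.80×10⁻⁴ / (1.13×10⁻⁴ × 1.25) = 6.23 m/s
Converting: 6.23 m/s × 3.6 = 22.4 km/h

22.4 km/h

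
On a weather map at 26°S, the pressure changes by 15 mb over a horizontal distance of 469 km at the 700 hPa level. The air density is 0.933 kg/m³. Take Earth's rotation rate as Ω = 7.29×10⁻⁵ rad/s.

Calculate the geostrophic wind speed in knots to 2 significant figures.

Coriolis parameter at 26°S:
f = 2Ω sin φ = 2 × 7.29×10⁻⁵ × sin 26° = 6.39×10⁻⁵ s⁻¹
Pressure gradient: |∂P/∂n| = 1500 Pa / 469000 m = 3.20×10⁻³ Pa/m
Geostrophic balance (pressure-gradient force = Coriolis force):
V_g = (1/(fρ)) |∂P/∂n| = 3.20×10⁻³ / (6.39×10⁻⁵ × 0.933) = 53.6 m/s
Converting: 53.6 m/s × 1.944 = 100 knots

100 knots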